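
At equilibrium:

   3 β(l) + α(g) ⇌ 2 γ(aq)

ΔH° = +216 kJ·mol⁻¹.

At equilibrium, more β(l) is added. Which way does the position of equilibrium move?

no shift

β is a pure liquid; its activity is 1 regardless of amount, so Q is unaffected — no shift from this change.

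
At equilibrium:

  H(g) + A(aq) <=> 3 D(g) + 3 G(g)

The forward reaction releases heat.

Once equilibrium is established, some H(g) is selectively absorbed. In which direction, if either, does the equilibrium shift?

left

Removing H (g), a reactant, drives the reaction to the left.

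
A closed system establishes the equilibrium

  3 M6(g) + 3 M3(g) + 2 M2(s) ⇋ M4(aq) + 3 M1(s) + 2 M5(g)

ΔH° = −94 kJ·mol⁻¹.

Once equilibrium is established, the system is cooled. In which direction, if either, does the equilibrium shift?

The forward reaction is exothermic. Lowering T favours the exothermic direction — shift to the right.

right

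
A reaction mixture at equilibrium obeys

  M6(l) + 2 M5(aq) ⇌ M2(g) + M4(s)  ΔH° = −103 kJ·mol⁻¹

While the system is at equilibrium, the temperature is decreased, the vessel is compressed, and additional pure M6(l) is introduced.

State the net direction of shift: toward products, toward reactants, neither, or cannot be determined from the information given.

The forward reaction is exothermic. Lowering T favours the exothermic direction — shift to the right.
Gas moles: reactants 0, products 1 (Δn_gas = +1). Compression shifts the system toward the side with fewer moles of gas — to the left.
M6 is a pure liquid; its activity is 1 regardless of amount, so Q is unaffected — no shift from this change.
The individual effects push in opposite directions; without quantitative information the net direction cannot be determined.

cannot be determined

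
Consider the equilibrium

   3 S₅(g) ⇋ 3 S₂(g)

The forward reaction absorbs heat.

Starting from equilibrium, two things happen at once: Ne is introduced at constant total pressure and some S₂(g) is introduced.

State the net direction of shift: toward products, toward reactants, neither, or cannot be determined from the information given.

left

Adding inert gas at constant total pressure expands the volume, scaling every reacting partial pressure by the same factor. Δn_gas = 3 − 3 = 0, so Q is unchanged — no shift.
Adding S₂ (g), a product, drives the reaction to the left.
Only the nonzero effect(s) matter; the net shift is to the left.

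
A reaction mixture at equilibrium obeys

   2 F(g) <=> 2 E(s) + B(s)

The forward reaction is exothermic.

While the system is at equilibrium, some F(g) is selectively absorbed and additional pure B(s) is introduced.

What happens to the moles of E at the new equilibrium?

decreases

Removing F (g), a reactant, drives the reaction to the left.
B is a pure solid; its activity is 1 regardless of amount, so Q is unaffected — no shift from this change.
The net shift is to the left. E is a product, so its amount decreases.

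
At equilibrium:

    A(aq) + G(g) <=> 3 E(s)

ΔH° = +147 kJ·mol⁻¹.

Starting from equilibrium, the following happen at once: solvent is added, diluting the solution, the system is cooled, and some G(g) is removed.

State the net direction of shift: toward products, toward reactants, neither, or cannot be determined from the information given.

left

Dilution lowers every aqueous concentration by the same factor. Δn_aq = 0 − 1 = -1, so the system shifts toward the side with more dissolved moles — to the left.
The forward reaction is endothermic. Lowering T favours the exothermic direction — shift to the left.
Removing G (g), a reactant, drives the reaction to the left.
All effects act in the same direction — net shift to the left.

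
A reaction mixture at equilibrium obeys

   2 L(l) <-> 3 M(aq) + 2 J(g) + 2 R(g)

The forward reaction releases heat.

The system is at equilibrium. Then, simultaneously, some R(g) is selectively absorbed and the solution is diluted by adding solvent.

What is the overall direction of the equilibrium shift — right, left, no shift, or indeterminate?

right

Removing R (g), a product, drives the reaction to the right.
Dilution lowers every aqueous concentration by the same factor. Δn_aq = 3 − 0 = +3, so the system shifts toward the side with more dissolved moles — to the right.
All effects act in the same direction — net shift to the right.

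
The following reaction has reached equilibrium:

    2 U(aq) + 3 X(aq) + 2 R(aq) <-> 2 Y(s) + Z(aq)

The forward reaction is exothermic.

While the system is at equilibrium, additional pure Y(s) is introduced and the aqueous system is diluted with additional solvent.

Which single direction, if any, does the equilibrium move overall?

Y is a pure solid; its activity is 1 regardless of amount, so Q is unaffected — no shift from this change.
Dilution lowers every aqueous concentration by the same factor. Δn_aq = 1 − 7 = -6, so the system shifts toward the side with more dissolved moles — to the left.
Only the nonzero effect(s) matter; the net shift is to the left.

left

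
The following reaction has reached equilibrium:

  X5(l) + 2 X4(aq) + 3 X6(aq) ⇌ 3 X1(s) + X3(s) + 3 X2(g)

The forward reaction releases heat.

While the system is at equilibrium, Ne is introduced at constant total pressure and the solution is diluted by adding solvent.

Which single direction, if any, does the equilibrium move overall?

Adding inert gas at constant total pressure expands the volume and lowers every reacting partial pressure. With Δn_gas = 3 − 0 = +3, Q moves away from K toward the side with fewer gas moles, so the system shifts toward the side with more gas moles — to the right.
Dilution lowers every aqueous concentration by the same factor. Δn_aq = 0 − 5 = -5, so the system shifts toward the side with more dissolved moles — to the left.
The individual effects push in opposite directions; without quantitative information the net direction cannot be determined.

cannot be determined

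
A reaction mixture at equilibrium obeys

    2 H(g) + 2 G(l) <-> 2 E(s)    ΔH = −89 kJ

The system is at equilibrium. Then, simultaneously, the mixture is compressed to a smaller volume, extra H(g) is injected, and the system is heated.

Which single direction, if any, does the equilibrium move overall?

Gas moles: reactants 2, products 0 (Δn_gas = -2). Compression shifts the system toward the side with fewer moles of gas — to the right.
Adding H (g), a reactant, drives the reaction to the right.
The forward reaction is exothermic. Raising T favours the endothermic direction — shift to the left.
The individual effects push in opposite directions; without quantitative information the net direction cannot be determined.

cannot be determined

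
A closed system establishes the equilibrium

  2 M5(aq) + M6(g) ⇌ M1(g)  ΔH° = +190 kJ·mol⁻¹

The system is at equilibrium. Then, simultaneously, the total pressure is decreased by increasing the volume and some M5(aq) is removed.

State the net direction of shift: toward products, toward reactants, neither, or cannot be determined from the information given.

left

Gas moles: reactants 1, products 1. Δn_gas = 0, so a volume change leaves Q equal to K — no shift from this change.
Removing M5 (aq), a reactant, drives the reaction to the left.
Only the nonzero effect(s) matter; the net shift is to the left.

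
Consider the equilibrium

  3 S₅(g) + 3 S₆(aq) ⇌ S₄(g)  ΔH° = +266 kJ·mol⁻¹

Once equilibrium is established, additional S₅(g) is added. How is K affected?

The equilibrium constant depends only on temperature. This perturbation may move the position of equilibrium, but since T is unchanged, K itself is unchanged.

unchanged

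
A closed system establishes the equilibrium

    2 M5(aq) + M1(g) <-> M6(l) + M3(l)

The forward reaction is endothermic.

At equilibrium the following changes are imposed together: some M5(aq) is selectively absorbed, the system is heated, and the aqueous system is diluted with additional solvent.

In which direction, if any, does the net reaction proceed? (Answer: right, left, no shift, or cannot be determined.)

cannot be determined

Removing M5 (aq), a reactant, drives the reaction to the left.
The forward reaction is endothermic. Raising T favours the endothermic direction — shift to the right.
Dilution lowers every aqueous concentration by the same factor. Δn_aq = 0 − 2 = -2, so the system shifts toward the side with more dissolved moles — to the left.
The individual effects push in opposite directions; without quantitative information the net direction cannot be determined.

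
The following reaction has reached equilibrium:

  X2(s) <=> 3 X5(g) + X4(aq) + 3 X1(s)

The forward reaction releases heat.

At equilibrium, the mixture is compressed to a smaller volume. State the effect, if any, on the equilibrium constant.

The equilibrium constant depends only on temperature. This perturbation may move the position of equilibrium, but since T is unchanged, K itself is unchanged.

unchanged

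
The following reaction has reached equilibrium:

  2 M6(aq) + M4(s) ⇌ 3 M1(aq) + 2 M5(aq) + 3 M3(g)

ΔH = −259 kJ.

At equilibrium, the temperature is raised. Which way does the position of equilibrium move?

The forward reaction is exothermic. Raising T favours the endothermic direction — shift to the left.

left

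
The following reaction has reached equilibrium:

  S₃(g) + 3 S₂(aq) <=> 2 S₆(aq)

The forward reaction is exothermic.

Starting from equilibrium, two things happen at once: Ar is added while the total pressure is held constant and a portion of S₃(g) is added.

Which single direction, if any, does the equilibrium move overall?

Adding inert gas at constant total pressure expands the volume and lowers every reacting partial pressure. With Δn_gas = 0 − 1 = -1, Q moves away from K toward the side with fewer gas moles, so the system shifts toward the side with more gas moles — to the left.
Adding S₃ (g), a reactant, drives the reaction to the right.
The individual effects push in opposite directions; without quantitative information the net direction cannot be determined.

cannot be determined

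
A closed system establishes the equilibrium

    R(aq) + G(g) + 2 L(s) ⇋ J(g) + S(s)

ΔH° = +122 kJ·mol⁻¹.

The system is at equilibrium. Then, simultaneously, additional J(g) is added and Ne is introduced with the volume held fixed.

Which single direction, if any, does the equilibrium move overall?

left

Adding J (g), a product, drives the reaction to the left.
At constant volume, adding an inert gas leaves every reacting species' partial pressure unchanged, so Q is unchanged — no shift from this change.
Only the nonzero effect(s) matter; the net shift is to the left.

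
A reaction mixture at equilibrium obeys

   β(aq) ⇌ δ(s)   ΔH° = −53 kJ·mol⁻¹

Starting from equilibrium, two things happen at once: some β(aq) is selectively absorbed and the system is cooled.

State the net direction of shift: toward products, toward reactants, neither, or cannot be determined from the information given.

Removing β (aq), a reactant, drives the reaction to the left.
The forward reaction is exothermic. Lowering T favours the exothermic direction — shift to the right.
The individual effects push in opposite directions; without quantitative information the net direction cannot be determined.

cannot be determined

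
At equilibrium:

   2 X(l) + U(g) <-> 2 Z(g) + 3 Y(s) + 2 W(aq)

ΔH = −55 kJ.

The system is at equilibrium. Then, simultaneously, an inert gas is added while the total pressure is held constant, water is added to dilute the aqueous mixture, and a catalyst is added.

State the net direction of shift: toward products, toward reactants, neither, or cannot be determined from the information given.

right

Adding inert gas at constant total pressure expands the volume and lowers every reacting partial pressure. With Δn_gas = 2 − 1 = +1, Q moves away from K toward the side with fewer gas moles, so the system shifts toward the side with more gas moles — to the right.
Dilution lowers every aqueous concentration by the same factor. Δn_aq = 2 − 0 = +2, so the system shifts toward the side with more dissolved moles — to the right.
A catalyst speeds both forward and reverse rates equally; it changes neither Q nor K — no shift from this change.
Only the nonzero effect(s) matter; the net shift is to the right.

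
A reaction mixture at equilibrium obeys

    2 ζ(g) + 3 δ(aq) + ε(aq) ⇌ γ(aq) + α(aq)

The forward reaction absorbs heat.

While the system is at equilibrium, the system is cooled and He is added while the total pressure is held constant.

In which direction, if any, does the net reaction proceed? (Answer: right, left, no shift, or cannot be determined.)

left

The forward reaction is endothermic. Lowering T favours the exothermic direction — shift to the left.
Adding inert gas at constant total pressure expands the volume and lowers every reacting partial pressure. With Δn_gas = 0 − 2 = -2, Q moves away from K toward the side with fewer gas moles, so the system shifts toward the side with more gas moles — to the left.
All effects act in the same direction — net shift to the left.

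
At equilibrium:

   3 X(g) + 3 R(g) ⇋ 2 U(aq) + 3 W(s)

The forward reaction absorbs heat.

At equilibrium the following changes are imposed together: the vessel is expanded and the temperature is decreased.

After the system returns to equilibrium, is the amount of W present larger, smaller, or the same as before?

decreases

Gas moles: reactants 6, products 0 (Δn_gas = -6). Expansion shifts the system toward the side with more moles of gas — to the left.
The forward reaction is endothermic. Lowering T favours the exothermic direction — shift to the left.
The net shift is to the left. W is a product, so its amount decreases.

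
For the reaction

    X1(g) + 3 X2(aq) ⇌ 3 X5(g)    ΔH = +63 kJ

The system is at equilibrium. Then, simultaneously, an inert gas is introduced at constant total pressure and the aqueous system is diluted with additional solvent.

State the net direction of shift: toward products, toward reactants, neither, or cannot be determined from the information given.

Adding inert gas at constant total pressure expands the volume and lowers every reacting partial pressure. With Δn_gas = 3 − 1 = +2, Q moves away from K toward the side with fewer gas moles, so the system shifts toward the side with more gas moles — to the right.
Dilution lowers every aqueous concentration by the same factor. Δn_aq = 0 − 3 = -3, so the system shifts toward the side with more dissolved moles — to the left.
The individual effects push in opposite directions; without quantitative information the net direction cannot be determined.

cannot be determined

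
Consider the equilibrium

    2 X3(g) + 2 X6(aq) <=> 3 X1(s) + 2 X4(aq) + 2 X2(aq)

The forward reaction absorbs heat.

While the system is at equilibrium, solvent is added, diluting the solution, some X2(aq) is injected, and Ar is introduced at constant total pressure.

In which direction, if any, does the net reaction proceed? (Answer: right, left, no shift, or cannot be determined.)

Dilution lowers every aqueous concentration by the same factor. Δn_aq = 4 − 2 = +2, so the system shifts toward the side with more dissolved moles — to the right.
Adding X2 (aq), a product, drives the reaction to the left.
Adding inert gas at constant total pressure expands the volume and lowers every reacting partial pressure. With Δn_gas = 0 − 2 = -2, Q moves away from K toward the side with fewer gas moles, so the system shifts toward the side with more gas moles — to the left.
The individual effects push in opposite directions; without quantitative information the net direction cannot be determined.

cannot be determined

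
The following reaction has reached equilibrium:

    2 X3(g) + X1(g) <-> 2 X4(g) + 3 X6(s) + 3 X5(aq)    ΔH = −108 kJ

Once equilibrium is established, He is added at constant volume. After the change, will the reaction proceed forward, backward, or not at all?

At constant volume, adding an inert gas leaves every reacting species' partial pressure unchanged, so Q is unchanged — no shift from this change.

no shift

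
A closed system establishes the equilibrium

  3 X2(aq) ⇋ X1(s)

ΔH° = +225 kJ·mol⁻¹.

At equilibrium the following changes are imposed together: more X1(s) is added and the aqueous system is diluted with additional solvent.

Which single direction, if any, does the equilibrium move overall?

X1 is a pure solid; its activity is 1 regardless of amount, so Q is unaffected — no shift from this change.
Dilution lowers every aqueous concentration by the same factor. Δn_aq = 0 − 3 = -3, so the system shifts toward the side with more dissolved moles — to the left.
Only the nonzero effect(s) matter; the net shift is to the left.

left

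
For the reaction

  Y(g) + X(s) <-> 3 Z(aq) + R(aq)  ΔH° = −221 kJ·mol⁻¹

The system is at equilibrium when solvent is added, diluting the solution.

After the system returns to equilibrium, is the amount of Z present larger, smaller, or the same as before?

Dilution lowers every aqueous concentration by the same factor. Δn_aq = 4 − 0 = +4, so the system shifts toward the side with more dissolved moles — to the right.
The net shift is to the right. Z is a product, so its amount increases.

increases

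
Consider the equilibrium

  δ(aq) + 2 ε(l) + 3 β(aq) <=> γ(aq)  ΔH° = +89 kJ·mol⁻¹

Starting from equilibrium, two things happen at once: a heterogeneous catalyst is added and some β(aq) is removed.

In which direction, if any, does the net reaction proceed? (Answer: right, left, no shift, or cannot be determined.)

A catalyst speeds both forward and reverse rates equally; it changes neither Q nor K — no shift from this change.
Removing β (aq), a reactant, drives the reaction to the left.
Only the nonzero effect(s) matter; the net shift is to the left.

left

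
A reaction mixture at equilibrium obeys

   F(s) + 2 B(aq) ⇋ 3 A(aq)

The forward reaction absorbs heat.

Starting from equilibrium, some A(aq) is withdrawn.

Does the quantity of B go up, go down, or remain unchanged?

decreases

Removing A (aq), a product, drives the reaction to the right.
The net shift is to the right. B is a reactant, so its amount decreases.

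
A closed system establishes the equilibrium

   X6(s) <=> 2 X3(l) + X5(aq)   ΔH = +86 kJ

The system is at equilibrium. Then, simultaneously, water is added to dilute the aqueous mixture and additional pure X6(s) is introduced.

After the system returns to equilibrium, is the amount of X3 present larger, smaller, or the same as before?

increases

Dilution lowers every aqueous concentration by the same factor. Δn_aq = 1 − 0 = +1, so the system shifts toward the side with more dissolved moles — to the right.
X6 is a pure solid; its activity is 1 regardless of amount, so Q is unaffected — no shift from this change.
The net shift is to the right. X3 is a product, so its amount increases.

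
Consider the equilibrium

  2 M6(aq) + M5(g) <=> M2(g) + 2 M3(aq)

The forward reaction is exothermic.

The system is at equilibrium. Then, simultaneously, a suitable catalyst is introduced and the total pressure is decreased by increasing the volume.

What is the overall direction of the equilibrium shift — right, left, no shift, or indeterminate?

A catalyst speeds both forward and reverse rates equally; it changes neither Q nor K — no shift from this change.
Gas moles: reactants 1, products 1. Δn_gas = 0, so a volume change leaves Q equal to K — no shift from this change.
None of the changes alters Q relative to K, so there is no net shift.

no shift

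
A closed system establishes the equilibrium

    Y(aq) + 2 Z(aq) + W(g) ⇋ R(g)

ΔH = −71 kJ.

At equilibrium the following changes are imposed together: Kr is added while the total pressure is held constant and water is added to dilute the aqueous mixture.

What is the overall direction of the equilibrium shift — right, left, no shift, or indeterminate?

left

Adding inert gas at constant total pressure expands the volume, scaling every reacting partial pressure by the same factor. Δn_gas = 1 − 1 = 0, so Q is unchanged — no shift.
Dilution lowers every aqueous concentration by the same factor. Δn_aq = 0 − 3 = -3, so the system shifts toward the side with more dissolved moles — to the left.
Only the nonzero effect(s) matter; the net shift is to the left.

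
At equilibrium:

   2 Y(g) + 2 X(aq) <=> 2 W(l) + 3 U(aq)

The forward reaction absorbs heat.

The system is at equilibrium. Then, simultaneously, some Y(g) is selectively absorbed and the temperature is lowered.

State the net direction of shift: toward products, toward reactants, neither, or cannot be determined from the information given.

left

Removing Y (g), a reactant, drives the reaction to the left.
The forward reaction is endothermic. Lowering T favours the exothermic direction — shift to the left.
All effects act in the same direction — net shift to the left.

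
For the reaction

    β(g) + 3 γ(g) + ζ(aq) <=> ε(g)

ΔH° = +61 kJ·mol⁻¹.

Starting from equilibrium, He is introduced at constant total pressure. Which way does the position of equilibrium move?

Adding inert gas at constant total pressure expands the volume and lowers every reacting partial pressure. With Δn_gas = 1 − 4 = -3, Q moves away from K toward the side with fewer gas moles, so the system shifts toward the side with more gas moles — to the left.

left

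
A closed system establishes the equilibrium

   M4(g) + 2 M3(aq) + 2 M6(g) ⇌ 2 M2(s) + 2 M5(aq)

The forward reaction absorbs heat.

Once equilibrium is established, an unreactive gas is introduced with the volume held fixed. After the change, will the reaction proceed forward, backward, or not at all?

no shift

At constant volume, adding an inert gas leaves every reacting species' partial pressure unchanged, so Q is unchanged — no shift from this change.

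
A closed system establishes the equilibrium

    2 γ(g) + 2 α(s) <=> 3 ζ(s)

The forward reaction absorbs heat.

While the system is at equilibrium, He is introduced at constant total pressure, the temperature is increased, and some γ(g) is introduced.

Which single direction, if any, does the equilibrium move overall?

Adding inert gas at constant total pressure expands the volume and lowers every reacting partial pressure. With Δn_gas = 0 − 2 = -2, Q moves away from K toward the side with fewer gas moles, so the system shifts toward the side with more gas moles — to the left.
The forward reaction is endothermic. Raising T favours the endothermic direction — shift to the right.
Adding γ (g), a reactant, drives the reaction to the right.
The individual effects push in opposite directions; without quantitative information the net direction cannot be determined.

cannot be determined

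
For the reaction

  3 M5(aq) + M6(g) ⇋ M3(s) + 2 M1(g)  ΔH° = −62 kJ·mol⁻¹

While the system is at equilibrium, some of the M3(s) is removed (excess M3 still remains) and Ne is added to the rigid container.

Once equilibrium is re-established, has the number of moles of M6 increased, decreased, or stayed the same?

M3 is a pure solid; its activity is 1 regardless of amount, so Q is unaffected — no shift from this change.
At constant volume, adding an inert gas leaves every reacting species' partial pressure unchanged, so Q is unchanged — no shift from this change.
No net shift occurs, so the amount of M6 is unchanged.

unchanged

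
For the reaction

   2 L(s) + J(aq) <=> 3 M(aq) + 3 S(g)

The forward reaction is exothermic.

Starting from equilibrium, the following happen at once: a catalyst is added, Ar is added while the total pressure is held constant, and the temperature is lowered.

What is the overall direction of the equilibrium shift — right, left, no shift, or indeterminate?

A catalyst speeds both forward and reverse rates equally; it changes neither Q nor K — no shift from this change.
Adding inert gas at constant total pressure expands the volume and lowers every reacting partial pressure. With Δn_gas = 3 − 0 = +3, Q moves away from K toward the side with fewer gas moles, so the system shifts toward the side with more gas moles — to the right.
The forward reaction is exothermic. Lowering T favours the exothermic direction — shift to the right.
Only the nonzero effect(s) matter; the net shift is to the right.

right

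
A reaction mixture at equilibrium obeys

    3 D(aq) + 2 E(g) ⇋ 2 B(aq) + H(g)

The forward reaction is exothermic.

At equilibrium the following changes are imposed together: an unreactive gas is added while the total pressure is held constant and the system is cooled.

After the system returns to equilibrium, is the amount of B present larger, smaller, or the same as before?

cannot be determined

Adding inert gas at constant total pressure expands the volume and lowers every reacting partial pressure. With Δn_gas = 1 − 2 = -1, Q moves away from K toward the side with fewer gas moles, so the system shifts toward the side with more gas moles — to the left.
The forward reaction is exothermic. Lowering T favours the exothermic direction — shift to the right.
The two effects oppose each other, so the net shift — and hence the change in B — cannot be determined from the given information.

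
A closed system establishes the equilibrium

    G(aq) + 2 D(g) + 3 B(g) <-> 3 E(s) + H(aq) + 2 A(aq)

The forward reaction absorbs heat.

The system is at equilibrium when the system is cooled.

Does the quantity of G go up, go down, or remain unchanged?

increases

The forward reaction is endothermic. Lowering T favours the exothermic direction — shift to the left.
The net shift is to the left. G is a reactant, so its amount increases.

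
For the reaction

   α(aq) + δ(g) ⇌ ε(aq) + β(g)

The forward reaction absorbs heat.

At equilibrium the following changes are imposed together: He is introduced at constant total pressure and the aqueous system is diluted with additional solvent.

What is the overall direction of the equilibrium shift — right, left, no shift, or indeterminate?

no shift

Adding inert gas at constant total pressure expands the volume, scaling every reacting partial pressure by the same factor. Δn_gas = 1 − 1 = 0, so Q is unchanged — no shift.
Dilution scales every aqueous concentration by the same factor. Δn_aq = 1 − 1 = 0, so Q is unchanged — no shift.
None of the changes alters Q relative to K, so there is no net shift.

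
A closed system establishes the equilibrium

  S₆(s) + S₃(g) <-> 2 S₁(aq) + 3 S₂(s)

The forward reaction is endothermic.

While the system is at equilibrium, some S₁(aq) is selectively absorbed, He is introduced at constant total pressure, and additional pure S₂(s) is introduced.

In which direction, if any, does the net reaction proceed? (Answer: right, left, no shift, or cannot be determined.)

cannot be determined

Removing S₁ (aq), a product, drives the reaction to the right.
Adding inert gas at constant total pressure expands the volume and lowers every reacting partial pressure. With Δn_gas = 0 − 1 = -1, Q moves away from K toward the side with fewer gas moles, so the system shifts toward the side with more gas moles — to the left.
S₂ is a pure solid; its activity is 1 regardless of amount, so Q is unaffected — no shift from this change.
The individual effects push in opposite directions; without quantitative information the net direction cannot be determined.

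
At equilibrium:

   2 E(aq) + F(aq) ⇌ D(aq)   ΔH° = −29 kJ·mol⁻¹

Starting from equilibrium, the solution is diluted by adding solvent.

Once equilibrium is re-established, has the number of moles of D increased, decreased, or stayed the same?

Dilution lowers every aqueous concentration by the same factor. Δn_aq = 1 − 3 = -2, so the system shifts toward the side with more dissolved moles — to the left.
The net shift is to the left. D is a product, so its amount decreases.

decreases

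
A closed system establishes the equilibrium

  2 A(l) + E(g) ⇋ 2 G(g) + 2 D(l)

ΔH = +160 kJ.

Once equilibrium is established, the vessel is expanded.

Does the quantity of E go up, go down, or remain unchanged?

Gas moles: reactants 1, products 2 (Δn_gas = +1). Expansion shifts the system toward the side with more moles of gas — to the right.
The net shift is to the right. E is a reactant, so its amount decreases.

decreases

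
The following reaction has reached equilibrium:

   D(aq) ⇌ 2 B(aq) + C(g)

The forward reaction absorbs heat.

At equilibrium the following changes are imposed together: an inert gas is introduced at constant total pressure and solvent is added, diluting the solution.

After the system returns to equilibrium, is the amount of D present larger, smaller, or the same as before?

decreases

Adding inert gas at constant total pressure expands the volume and lowers every reacting partial pressure. With Δn_gas = 1 − 0 = +1, Q moves away from K toward the side with fewer gas moles, so the system shifts toward the side with more gas moles — to the right.
Dilution lowers every aqueous concentration by the same factor. Δn_aq = 2 − 1 = +1, so the system shifts toward the side with more dissolved moles — to the right.
The net shift is to the right. D is a reactant, so its amount decreases.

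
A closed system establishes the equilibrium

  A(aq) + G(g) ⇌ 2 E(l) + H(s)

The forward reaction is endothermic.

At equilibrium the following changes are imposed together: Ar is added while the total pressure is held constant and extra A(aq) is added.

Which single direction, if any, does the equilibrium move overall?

Adding inert gas at constant total pressure expands the volume and lowers every reacting partial pressure. With Δn_gas = 0 − 1 = -1, Q moves away from K toward the side with fewer gas moles, so the system shifts toward the side with more gas moles — to the left.
Adding A (aq), a reactant, drives the reaction to the right.
The individual effects push in opposite directions; without quantitative information the net direction cannot be determined.

cannot be determined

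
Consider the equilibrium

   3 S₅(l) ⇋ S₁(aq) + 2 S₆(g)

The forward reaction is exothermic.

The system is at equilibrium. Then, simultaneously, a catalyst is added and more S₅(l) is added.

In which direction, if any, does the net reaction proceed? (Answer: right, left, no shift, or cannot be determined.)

no shift

A catalyst speeds both forward and reverse rates equally; it changes neither Q nor K — no shift from this change.
S₅ is a pure liquid; its activity is 1 regardless of amount, so Q is unaffected — no shift from this change.
None of the changes alters Q relative to K, so there is no net shift.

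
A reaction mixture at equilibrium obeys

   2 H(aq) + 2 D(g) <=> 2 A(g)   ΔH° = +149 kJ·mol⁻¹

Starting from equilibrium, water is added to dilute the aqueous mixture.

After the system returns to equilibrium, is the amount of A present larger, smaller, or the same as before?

Dilution lowers every aqueous concentration by the same factor. Δn_aq = 0 − 2 = -2, so the system shifts toward the side with more dissolved moles — to the left.
The net shift is to the left. A is a product, so its amount decreases.

decreases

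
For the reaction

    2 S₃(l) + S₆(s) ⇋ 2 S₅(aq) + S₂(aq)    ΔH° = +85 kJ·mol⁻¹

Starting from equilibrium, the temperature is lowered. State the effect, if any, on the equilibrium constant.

K depends on temperature via the van 't Hoff relation. The forward reaction is endothermic, so lowering T decreases K.

decreases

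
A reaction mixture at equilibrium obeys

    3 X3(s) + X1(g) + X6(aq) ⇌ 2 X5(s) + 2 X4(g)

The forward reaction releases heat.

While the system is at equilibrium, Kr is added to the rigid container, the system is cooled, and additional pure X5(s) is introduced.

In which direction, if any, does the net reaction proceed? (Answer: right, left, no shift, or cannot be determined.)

right

At constant volume, adding an inert gas leaves every reacting species' partial pressure unchanged, so Q is unchanged — no shift from this change.
The forward reaction is exothermic. Lowering T favours the exothermic direction — shift to the right.
X5 is a pure solid; its activity is 1 regardless of amount, so Q is unaffected — no shift from this change.
Only the nonzero effect(s) matter; the net shift is to the right.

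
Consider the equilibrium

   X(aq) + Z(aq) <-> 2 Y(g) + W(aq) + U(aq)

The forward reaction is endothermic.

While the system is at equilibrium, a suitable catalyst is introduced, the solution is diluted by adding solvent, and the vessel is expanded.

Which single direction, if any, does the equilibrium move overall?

right

A catalyst speeds both forward and reverse rates equally; it changes neither Q nor K — no shift from this change.
Dilution scales every aqueous concentration by the same factor. Δn_aq = 2 − 2 = 0, so Q is unchanged — no shift.
Gas moles: reactants 0, products 2 (Δn_gas = +2). Expansion shifts the system toward the side with more moles of gas — to the right.
Only the nonzero effect(s) matter; the net shift is to the right.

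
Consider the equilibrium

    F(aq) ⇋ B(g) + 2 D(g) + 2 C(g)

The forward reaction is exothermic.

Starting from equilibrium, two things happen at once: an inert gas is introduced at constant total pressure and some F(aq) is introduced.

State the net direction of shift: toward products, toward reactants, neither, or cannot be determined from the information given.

right

Adding inert gas at constant total pressure expands the volume and lowers every reacting partial pressure. With Δn_gas = 5 − 0 = +5, Q moves away from K toward the side with fewer gas moles, so the system shifts toward the side with more gas moles — to the right.
Adding F (aq), a reactant, drives the reaction to the right.
All effects act in the same direction — net shift to the right.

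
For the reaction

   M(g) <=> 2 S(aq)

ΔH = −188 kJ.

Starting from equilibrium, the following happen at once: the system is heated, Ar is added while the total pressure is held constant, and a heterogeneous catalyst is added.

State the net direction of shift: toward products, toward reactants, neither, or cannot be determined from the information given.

The forward reaction is exothermic. Raising T favours the endothermic direction — shift to the left.
Adding inert gas at constant total pressure expands the volume and lowers every reacting partial pressure. With Δn_gas = 0 − 1 = -1, Q moves away from K toward the side with fewer gas moles, so the system shifts toward the side with more gas moles — to the left.
A catalyst speeds both forward and reverse rates equally; it changes neither Q nor K — no shift from this change.
Only the nonzero effect(s) matter; the net shift is to the left.

left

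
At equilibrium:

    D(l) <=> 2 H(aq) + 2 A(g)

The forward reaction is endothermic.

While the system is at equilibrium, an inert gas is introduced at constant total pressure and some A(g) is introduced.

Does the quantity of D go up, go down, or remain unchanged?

Adding inert gas at constant total pressure expands the volume and lowers every reacting partial pressure. With Δn_gas = 2 − 0 = +2, Q moves away from K toward the side with fewer gas moles, so the system shifts toward the side with more gas moles — to the right.
Adding A (g), a product, drives the reaction to the left.
The two effects oppose each other, so the net shift — and hence the change in D — cannot be determined from the given information.

cannot be determined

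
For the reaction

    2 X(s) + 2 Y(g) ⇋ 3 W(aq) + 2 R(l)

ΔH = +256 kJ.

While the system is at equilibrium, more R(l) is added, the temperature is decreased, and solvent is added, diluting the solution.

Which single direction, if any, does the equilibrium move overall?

cannot be determined

R is a pure liquid; its activity is 1 regardless of amount, so Q is unaffected — no shift from this change.
The forward reaction is endothermic. Lowering T favours the exothermic direction — shift to the left.
Dilution lowers every aqueous concentration by the same factor. Δn_aq = 3 − 0 = +3, so the system shifts toward the side with more dissolved moles — to the right.
The individual effects push in opposite directions; without quantitative information the net direction cannot be determined.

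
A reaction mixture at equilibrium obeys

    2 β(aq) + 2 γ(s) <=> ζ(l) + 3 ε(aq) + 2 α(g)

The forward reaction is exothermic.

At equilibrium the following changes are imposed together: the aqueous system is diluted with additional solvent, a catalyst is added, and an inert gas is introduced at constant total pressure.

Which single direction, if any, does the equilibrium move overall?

Dilution lowers every aqueous concentration by the same factor. Δn_aq = 3 − 2 = +1, so the system shifts toward the side with more dissolved moles — to the right.
A catalyst speeds both forward and reverse rates equally; it changes neither Q nor K — no shift from this change.
Adding inert gas at constant total pressure expands the volume and lowers every reacting partial pressure. With Δn_gas = 2 − 0 = +2, Q moves away from K toward the side with fewer gas moles, so the system shifts toward the side with more gas moles — to the right.
Only the nonzero effect(s) matter; the net shift is to the right.

right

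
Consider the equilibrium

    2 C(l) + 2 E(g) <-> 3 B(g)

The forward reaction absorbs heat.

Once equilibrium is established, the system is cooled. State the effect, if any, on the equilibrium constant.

K depends on temperature via the van 't Hoff relation. The forward reaction is endothermic, so lowering T decreases K.

decreases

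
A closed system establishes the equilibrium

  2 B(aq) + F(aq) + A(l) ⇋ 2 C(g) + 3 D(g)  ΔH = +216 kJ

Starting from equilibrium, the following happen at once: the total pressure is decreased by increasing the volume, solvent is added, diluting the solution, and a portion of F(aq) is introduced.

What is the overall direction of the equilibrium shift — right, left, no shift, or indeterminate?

Gas moles: reactants 0, products 5 (Δn_gas = +5). Expansion shifts the system toward the side with more moles of gas — to the right.
Dilution lowers every aqueous concentration by the same factor. Δn_aq = 0 − 3 = -3, so the system shifts toward the side with more dissolved moles — to the left.
Adding F (aq), a reactant, drives the reaction to the right.
The individual effects push in opposite directions; without quantitative information the net direction cannot be determined.

cannot be determined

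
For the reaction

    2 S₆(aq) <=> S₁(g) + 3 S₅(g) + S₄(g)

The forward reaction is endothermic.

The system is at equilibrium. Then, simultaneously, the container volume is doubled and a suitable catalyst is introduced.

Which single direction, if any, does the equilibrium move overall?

right

Gas moles: reactants 0, products 5 (Δn_gas = +5). Expansion shifts the system toward the side with more moles of gas — to the right.
A catalyst speeds both forward and reverse rates equally; it changes neither Q nor K — no shift from this change.
Only the nonzero effect(s) matter; the net shift is to the right.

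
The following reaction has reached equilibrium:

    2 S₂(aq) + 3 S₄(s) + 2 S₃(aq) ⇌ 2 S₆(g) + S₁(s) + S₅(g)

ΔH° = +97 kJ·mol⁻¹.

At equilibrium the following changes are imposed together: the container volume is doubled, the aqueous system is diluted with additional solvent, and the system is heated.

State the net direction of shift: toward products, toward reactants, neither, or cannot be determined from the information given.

cannot be determined

Gas moles: reactants 0, products 3 (Δn_gas = +3). Expansion shifts the system toward the side with more moles of gas — to the right.
Dilution lowers every aqueous concentration by the same factor. Δn_aq = 0 − 4 = -4, so the system shifts toward the side with more dissolved moles — to the left.
The forward reaction is endothermic. Raising T favours the endothermic direction — shift to the right.
The individual effects push in opposite directions; without quantitative information the net direction cannot be determined.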